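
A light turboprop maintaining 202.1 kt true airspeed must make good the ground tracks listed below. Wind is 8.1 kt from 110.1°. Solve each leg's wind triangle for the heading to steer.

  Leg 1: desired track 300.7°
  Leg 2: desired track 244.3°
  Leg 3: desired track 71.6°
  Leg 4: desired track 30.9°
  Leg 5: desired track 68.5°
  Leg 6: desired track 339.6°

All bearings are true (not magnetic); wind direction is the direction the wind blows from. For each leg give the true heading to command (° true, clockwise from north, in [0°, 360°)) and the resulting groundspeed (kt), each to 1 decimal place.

Leg 1: desired track 300.7°; wind correction +0.4° → command heading 301.1°, groundspeed 210.1 kt
Leg 2: desired track 244.3°; wind correction -1.6° → command heading 242.7°, groundspeed 207.7 kt
Leg 3: desired track 71.6°; wind correction +1.4° → command heading 73.0°, groundspeed 195.7 kt
Leg 4: desired track 30.9°; wind correction +2.3° → command heading 33.2°, groundspeed 200.4 kt
Leg 5: desired track 68.5°; wind correction +1.5° → command heading 70.0°, groundspeed 196.0 kt
Leg 6: desired track 339.6°; wind correction +1.7° → command heading 341.3°, groundspeed 207.3 kt

Leg 1: heading=301.1°, groundspeed=210.1 kt
Leg 2: heading=242.7°, groundspeed=207.7 kt
Leg 3: heading=73.0°, groundspeed=195.7 kt
Leg 4: heading=33.2°, groundspeed=200.4 kt
Leg 5: heading=70.0°, groundspeed=196.0 kt
Leg 6: heading=341.3°, groundspeed=207.3 kt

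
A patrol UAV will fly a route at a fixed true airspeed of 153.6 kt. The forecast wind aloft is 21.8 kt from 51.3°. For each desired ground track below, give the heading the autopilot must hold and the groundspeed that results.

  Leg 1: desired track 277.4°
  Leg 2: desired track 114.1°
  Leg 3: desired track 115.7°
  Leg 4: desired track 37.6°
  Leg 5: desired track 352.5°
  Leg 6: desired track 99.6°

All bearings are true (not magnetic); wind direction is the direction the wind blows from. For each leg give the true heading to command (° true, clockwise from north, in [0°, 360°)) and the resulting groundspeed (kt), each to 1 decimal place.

Leg 1: heading=283.3°, groundspeed=167.9 kt
Leg 2: heading=106.8°, groundspeed=142.4 kt
Leg 3: heading=108.3°, groundspeed=142.9 kt
Leg 4: heading=39.5°, groundspeed=132.3 kt
Leg 5: heading=359.5°, groundspeed=141.2 kt
Leg 6: heading=93.5°, groundspeed=138.2 kt

Leg 1: desired track 277.4°; wind correction +5.9° → command heading 283.3°, groundspeed 167.9 kt
Leg 2: desired track 114.1°; wind correction -7.3° → command heading 106.8°, groundspeed 142.4 kt
Leg 3: desired track 115.7°; wind correction -7.4° → command heading 108.3°, groundspeed 142.9 kt
Leg 4: desired track 37.6°; wind correction +1.9° → command heading 39.5°, groundspeed 132.3 kt
Leg 5: desired track 352.5°; wind correction +7.0° → command heading 359.5°, groundspeed 141.2 kt
Leg 6: desired track 99.6°; wind correction -6.1° → command heading 93.5°, groundspeed 138.2 kt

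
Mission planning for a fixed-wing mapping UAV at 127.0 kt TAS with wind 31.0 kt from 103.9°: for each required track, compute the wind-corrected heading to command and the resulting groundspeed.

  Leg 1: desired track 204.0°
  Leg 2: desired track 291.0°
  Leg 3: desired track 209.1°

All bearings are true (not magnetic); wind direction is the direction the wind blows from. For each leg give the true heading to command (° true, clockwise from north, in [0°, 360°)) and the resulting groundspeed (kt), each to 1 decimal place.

Leg 1: heading=190.1°, groundspeed=128.7 kt
Leg 2: heading=292.7°, groundspeed=157.7 kt
Leg 3: heading=195.5°, groundspeed=131.6 kt

Leg 1: desired track 204.0°; wind correction -13.9° → command heading 190.1°, groundspeed 128.7 kt
Leg 2: desired track 291.0°; wind correction +1.7° → command heading 292.7°, groundspeed 157.7 kt
Leg 3: desired track 209.1°; wind correction -13.6° → command heading 195.5°, groundspeed 131.6 kt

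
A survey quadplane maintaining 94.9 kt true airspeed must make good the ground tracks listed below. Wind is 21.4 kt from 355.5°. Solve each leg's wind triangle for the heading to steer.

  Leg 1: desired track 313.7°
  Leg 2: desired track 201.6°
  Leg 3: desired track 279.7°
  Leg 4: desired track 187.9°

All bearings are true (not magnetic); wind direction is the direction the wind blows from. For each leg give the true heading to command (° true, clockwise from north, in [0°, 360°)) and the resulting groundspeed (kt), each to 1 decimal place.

Leg 1: heading=322.3°, groundspeed=77.9 kt
Leg 2: heading=207.3°, groundspeed=113.6 kt
Leg 3: heading=292.3°, groundspeed=87.4 kt
Leg 4: heading=190.7°, groundspeed=115.7 kt

Leg 1: desired track 313.7°; wind correction +8.6° → command heading 322.3°, groundspeed 77.9 kt
Leg 2: desired track 201.6°; wind correction +5.7° → command heading 207.3°, groundspeed 113.6 kt
Leg 3: desired track 279.7°; wind correction +12.6° → command heading 292.3°, groundspeed 87.4 kt
Leg 4: desired track 187.9°; wind correction +2.8° → command heading 190.7°, groundspeed 115.7 kt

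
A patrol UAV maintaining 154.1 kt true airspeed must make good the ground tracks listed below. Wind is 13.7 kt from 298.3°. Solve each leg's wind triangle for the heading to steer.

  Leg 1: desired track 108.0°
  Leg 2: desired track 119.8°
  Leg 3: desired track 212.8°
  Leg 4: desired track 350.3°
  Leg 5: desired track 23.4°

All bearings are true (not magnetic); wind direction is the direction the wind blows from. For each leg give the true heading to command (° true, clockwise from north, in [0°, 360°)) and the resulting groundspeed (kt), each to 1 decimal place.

Leg 1: desired track 108.0°; wind correction -0.9° → command heading 107.1°, groundspeed 167.6 kt
Leg 2: desired track 119.8°; wind correction +0.1° → command heading 119.9°, groundspeed 167.8 kt
Leg 3: desired track 212.8°; wind correction +5.1° → command heading 217.9°, groundspeed 152.4 kt
Leg 4: desired track 350.3°; wind correction -4.0° → command heading 346.3°, groundspeed 145.3 kt
Leg 5: desired track 23.4°; wind correction -5.1° → command heading 18.3°, groundspeed 152.3 kt

Leg 1: heading=107.1°, groundspeed=167.6 kt
Leg 2: heading=119.9°, groundspeed=167.8 kt
Leg 3: heading=217.9°, groundspeed=152.4 kt
Leg 4: heading=346.3°, groundspeed=145.3 kt
Leg 5: heading=18.3°, groundspeed=152.3 kt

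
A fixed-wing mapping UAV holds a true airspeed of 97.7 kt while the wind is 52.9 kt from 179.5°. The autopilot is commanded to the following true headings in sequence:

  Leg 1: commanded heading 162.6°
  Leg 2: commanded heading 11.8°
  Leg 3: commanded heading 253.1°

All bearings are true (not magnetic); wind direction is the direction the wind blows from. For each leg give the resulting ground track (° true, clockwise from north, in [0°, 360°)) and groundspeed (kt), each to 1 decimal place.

Leg 1: track=144.5°, groundspeed=49.5 kt
Leg 2: track=7.5°, groundspeed=149.8 kt
Leg 3: track=284.6°, groundspeed=97.1 kt

Leg 1: heading 162.6°; drift -18.1° → track 144.5°, groundspeed 49.5 kt
Leg 2: heading 11.8°; drift -4.3° → track 7.5°, groundspeed 149.8 kt
Leg 3: heading 253.1°; drift +31.5° → track 284.6°, groundspeed 97.1 kt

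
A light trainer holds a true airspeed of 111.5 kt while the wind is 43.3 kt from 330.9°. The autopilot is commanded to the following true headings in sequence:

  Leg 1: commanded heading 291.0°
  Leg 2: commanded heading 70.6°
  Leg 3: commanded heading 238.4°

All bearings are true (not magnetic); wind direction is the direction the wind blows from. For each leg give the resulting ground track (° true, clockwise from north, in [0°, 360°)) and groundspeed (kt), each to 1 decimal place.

Leg 1: heading 291.0°; drift -19.5° → track 271.5°, groundspeed 83.1 kt
Leg 2: heading 70.6°; drift +19.8° → track 90.4°, groundspeed 126.2 kt
Leg 3: heading 238.4°; drift -20.9° → track 217.5°, groundspeed 121.4 kt

Leg 1: track=271.5°, groundspeed=83.1 kt
Leg 2: track=90.4°, groundspeed=126.2 kt
Leg 3: track=217.5°, groundspeed=121.4 kt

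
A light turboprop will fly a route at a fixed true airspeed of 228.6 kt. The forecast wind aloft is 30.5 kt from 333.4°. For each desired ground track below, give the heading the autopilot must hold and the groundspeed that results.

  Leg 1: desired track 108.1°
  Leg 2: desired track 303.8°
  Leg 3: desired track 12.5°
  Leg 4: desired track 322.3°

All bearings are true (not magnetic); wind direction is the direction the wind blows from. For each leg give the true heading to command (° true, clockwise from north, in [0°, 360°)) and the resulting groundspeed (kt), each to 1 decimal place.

Leg 1: desired track 108.1°; wind correction -5.4° → command heading 102.7°, groundspeed 249.0 kt
Leg 2: desired track 303.8°; wind correction +3.8° → command heading 307.6°, groundspeed 201.6 kt
Leg 3: desired track 12.5°; wind correction -4.8° → command heading 7.7°, groundspeed 204.1 kt
Leg 4: desired track 322.3°; wind correction +1.5° → command heading 323.8°, groundspeed 198.6 kt

Leg 1: heading=102.7°, groundspeed=249.0 kt
Leg 2: heading=307.6°, groundspeed=201.6 kt
Leg 3: heading=7.7°, groundspeed=204.1 kt
Leg 4: heading=323.8°, groundspeed=198.6 kt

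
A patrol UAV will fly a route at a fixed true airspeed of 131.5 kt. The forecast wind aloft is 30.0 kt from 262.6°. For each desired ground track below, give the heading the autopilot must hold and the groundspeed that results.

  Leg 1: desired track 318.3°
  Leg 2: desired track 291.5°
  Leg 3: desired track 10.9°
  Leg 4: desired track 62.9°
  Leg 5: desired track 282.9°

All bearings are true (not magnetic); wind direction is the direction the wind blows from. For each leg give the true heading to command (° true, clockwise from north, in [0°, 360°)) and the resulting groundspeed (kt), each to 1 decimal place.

Leg 1: desired track 318.3°; wind correction -10.9° → command heading 307.4°, groundspeed 112.2 kt
Leg 2: desired track 291.5°; wind correction -6.3° → command heading 285.2°, groundspeed 104.4 kt
Leg 3: desired track 10.9°; wind correction -12.5° → command heading 358.4°, groundspeed 137.8 kt
Leg 4: desired track 62.9°; wind correction -4.4° → command heading 58.5°, groundspeed 159.4 kt
Leg 5: desired track 282.9°; wind correction -4.5° → command heading 278.4°, groundspeed 103.0 kt

Leg 1: heading=307.4°, groundspeed=112.2 kt
Leg 2: heading=285.2°, groundspeed=104.4 kt
Leg 3: heading=358.4°, groundspeed=137.8 kt
Leg 4: heading=58.5°, groundspeed=159.4 kt
Leg 5: heading=278.4°, groundspeed=103.0 kt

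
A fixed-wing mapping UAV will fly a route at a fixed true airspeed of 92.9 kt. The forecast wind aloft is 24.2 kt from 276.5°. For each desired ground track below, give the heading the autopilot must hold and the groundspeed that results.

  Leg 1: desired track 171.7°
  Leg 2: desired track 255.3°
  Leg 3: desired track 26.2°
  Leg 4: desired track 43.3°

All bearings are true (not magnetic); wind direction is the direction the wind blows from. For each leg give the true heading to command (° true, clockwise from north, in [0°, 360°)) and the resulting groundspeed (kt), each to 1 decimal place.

Leg 1: heading=186.3°, groundspeed=96.1 kt
Leg 2: heading=260.7°, groundspeed=69.9 kt
Leg 3: heading=12.0°, groundspeed=98.2 kt
Leg 4: heading=31.3°, groundspeed=105.4 kt

Leg 1: desired track 171.7°; wind correction +14.6° → command heading 186.3°, groundspeed 96.1 kt
Leg 2: desired track 255.3°; wind correction +5.4° → command heading 260.7°, groundspeed 69.9 kt
Leg 3: desired track 26.2°; wind correction -14.2° → command heading 12.0°, groundspeed 98.2 kt
Leg 4: desired track 43.3°; wind correction -12.0° → command heading 31.3°, groundspeed 105.4 kt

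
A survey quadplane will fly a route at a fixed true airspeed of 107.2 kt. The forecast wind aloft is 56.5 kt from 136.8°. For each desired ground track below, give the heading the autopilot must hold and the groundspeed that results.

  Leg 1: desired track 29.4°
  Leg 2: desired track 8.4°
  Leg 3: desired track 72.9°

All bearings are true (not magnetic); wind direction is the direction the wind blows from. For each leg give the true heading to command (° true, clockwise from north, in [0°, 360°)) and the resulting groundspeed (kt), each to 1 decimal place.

Leg 1: desired track 29.4°; wind correction +30.2° → command heading 59.6°, groundspeed 109.6 kt
Leg 2: desired track 8.4°; wind correction +24.4° → command heading 32.8°, groundspeed 132.7 kt
Leg 3: desired track 72.9°; wind correction +28.2° → command heading 101.1°, groundspeed 69.6 kt

Leg 1: heading=59.6°, groundspeed=109.6 kt
Leg 2: heading=32.8°, groundspeed=132.7 kt
Leg 3: heading=101.1°, groundspeed=69.6 kt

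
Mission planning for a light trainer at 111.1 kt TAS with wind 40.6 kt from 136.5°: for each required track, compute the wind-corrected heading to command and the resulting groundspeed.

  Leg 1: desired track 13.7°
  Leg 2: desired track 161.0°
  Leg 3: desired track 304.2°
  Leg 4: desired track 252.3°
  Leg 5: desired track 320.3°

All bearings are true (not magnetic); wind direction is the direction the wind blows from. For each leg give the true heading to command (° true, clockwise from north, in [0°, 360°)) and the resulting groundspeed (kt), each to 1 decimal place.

Leg 1: heading=31.6°, groundspeed=127.7 kt
Leg 2: heading=152.3°, groundspeed=72.9 kt
Leg 3: heading=299.7°, groundspeed=150.4 kt
Leg 4: heading=233.1°, groundspeed=122.6 kt
Leg 5: heading=321.7°, groundspeed=151.6 kt

Leg 1: desired track 13.7°; wind correction +17.9° → command heading 31.6°, groundspeed 127.7 kt
Leg 2: desired track 161.0°; wind correction -8.7° → command heading 152.3°, groundspeed 72.9 kt
Leg 3: desired track 304.2°; wind correction -4.5° → command heading 299.7°, groundspeed 150.4 kt
Leg 4: desired track 252.3°; wind correction -19.2° → command heading 233.1°, groundspeed 122.6 kt
Leg 5: desired track 320.3°; wind correction +1.4° → command heading 321.7°, groundspeed 151.6 kt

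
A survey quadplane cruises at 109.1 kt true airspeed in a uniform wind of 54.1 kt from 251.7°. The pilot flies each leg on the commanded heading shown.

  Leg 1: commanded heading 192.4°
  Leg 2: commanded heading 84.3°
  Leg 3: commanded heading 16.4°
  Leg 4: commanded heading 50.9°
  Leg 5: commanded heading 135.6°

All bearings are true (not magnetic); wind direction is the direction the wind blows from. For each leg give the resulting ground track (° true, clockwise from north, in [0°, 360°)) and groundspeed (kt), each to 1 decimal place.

Leg 1: heading 192.4°; drift -29.7° → track 162.7°, groundspeed 93.8 kt
Leg 2: heading 84.3°; drift -4.2° → track 80.1°, groundspeed 162.3 kt
Leg 3: heading 16.4°; drift +17.6° → track 34.0°, groundspeed 146.8 kt
Leg 4: heading 50.9°; drift +6.9° → track 57.8°, groundspeed 160.8 kt
Leg 5: heading 135.6°; drift -20.1° → track 115.5°, groundspeed 141.5 kt

Leg 1: track=162.7°, groundspeed=93.8 kt
Leg 2: track=80.1°, groundspeed=162.3 kt
Leg 3: track=34.0°, groundspeed=146.8 kt
Leg 4: track=57.8°, groundspeed=160.8 kt
Leg 5: track=115.5°, groundspeed=141.5 kt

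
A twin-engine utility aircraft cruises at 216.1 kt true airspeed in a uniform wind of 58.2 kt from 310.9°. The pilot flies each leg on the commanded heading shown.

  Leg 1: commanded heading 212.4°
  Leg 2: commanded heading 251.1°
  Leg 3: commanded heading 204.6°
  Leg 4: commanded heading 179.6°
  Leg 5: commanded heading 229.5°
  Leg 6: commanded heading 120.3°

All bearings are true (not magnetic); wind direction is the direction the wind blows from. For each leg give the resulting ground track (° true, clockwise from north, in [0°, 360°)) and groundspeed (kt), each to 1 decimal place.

Leg 1: heading 212.4°; drift -14.4° → track 198.0°, groundspeed 232.0 kt
Leg 2: heading 251.1°; drift -15.1° → track 236.0°, groundspeed 193.5 kt
Leg 3: heading 204.6°; drift -13.5° → track 191.1°, groundspeed 239.1 kt
Leg 4: heading 179.6°; drift -9.7° → track 169.9°, groundspeed 258.2 kt
Leg 5: heading 229.5°; drift -15.5° → track 214.0°, groundspeed 215.2 kt
Leg 6: heading 120.3°; drift +2.2° → track 122.5°, groundspeed 273.5 kt

Leg 1: track=198.0°, groundspeed=232.0 kt
Leg 2: track=236.0°, groundspeed=193.5 kt
Leg 3: track=191.1°, groundspeed=239.1 kt
Leg 4: track=169.9°, groundspeed=258.2 kt
Leg 5: track=214.0°, groundspeed=215.2 kt
Leg 6: track=122.5°, groundspeed=273.5 kt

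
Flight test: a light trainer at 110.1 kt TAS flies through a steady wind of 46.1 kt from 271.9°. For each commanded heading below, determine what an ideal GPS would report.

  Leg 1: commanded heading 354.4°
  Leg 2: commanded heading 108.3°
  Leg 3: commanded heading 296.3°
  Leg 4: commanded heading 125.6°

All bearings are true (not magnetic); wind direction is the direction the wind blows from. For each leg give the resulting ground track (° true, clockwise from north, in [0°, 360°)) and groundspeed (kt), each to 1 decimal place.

Leg 1: track=18.1°, groundspeed=113.7 kt
Leg 2: track=103.5°, groundspeed=154.9 kt
Leg 3: track=311.9°, groundspeed=70.7 kt
Leg 4: track=115.8°, groundspeed=150.6 kt

Leg 1: heading 354.4°; drift +23.7° → track 18.1°, groundspeed 113.7 kt
Leg 2: heading 108.3°; drift -4.8° → track 103.5°, groundspeed 154.9 kt
Leg 3: heading 296.3°; drift +15.6° → track 311.9°, groundspeed 70.7 kt
Leg 4: heading 125.6°; drift -9.8° → track 115.8°, groundspeed 150.6 kt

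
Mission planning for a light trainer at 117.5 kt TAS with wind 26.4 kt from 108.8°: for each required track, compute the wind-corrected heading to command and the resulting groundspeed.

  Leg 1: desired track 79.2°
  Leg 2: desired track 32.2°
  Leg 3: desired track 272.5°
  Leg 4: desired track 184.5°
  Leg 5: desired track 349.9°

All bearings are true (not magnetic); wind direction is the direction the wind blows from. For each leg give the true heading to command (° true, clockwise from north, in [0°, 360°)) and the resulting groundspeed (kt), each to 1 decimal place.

Leg 1: desired track 79.2°; wind correction +6.4° → command heading 85.6°, groundspeed 93.8 kt
Leg 2: desired track 32.2°; wind correction +12.6° → command heading 44.8°, groundspeed 108.5 kt
Leg 3: desired track 272.5°; wind correction -3.6° → command heading 268.9°, groundspeed 142.6 kt
Leg 4: desired track 184.5°; wind correction -12.6° → command heading 171.9°, groundspeed 108.2 kt
Leg 5: desired track 349.9°; wind correction +11.3° → command heading 1.2°, groundspeed 128.0 kt

Leg 1: heading=85.6°, groundspeed=93.8 kt
Leg 2: heading=44.8°, groundspeed=108.5 kt
Leg 3: heading=268.9°, groundspeed=142.6 kt
Leg 4: heading=171.9°, groundspeed=108.2 kt
Leg 5: heading=1.2°, groundspeed=128.0 kt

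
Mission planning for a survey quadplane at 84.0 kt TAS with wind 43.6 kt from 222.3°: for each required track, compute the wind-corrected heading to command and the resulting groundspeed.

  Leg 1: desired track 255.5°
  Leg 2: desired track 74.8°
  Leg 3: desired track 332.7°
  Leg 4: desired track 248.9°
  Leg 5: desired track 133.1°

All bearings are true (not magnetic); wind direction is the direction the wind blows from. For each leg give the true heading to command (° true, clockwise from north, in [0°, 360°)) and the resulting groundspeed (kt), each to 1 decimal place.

Leg 1: desired track 255.5°; wind correction -16.5° → command heading 239.0°, groundspeed 44.1 kt
Leg 2: desired track 74.8°; wind correction +16.2° → command heading 91.0°, groundspeed 117.4 kt
Leg 3: desired track 332.7°; wind correction -29.1° → command heading 303.6°, groundspeed 88.6 kt
Leg 4: desired track 248.9°; wind correction -13.4° → command heading 235.5°, groundspeed 42.7 kt
Leg 5: desired track 133.1°; wind correction +31.3° → command heading 164.4°, groundspeed 71.2 kt

Leg 1: heading=239.0°, groundspeed=44.1 kt
Leg 2: heading=91.0°, groundspeed=117.4 kt
Leg 3: heading=303.6°, groundspeed=88.6 kt
Leg 4: heading=235.5°, groundspeed=42.7 kt
Leg 5: heading=164.4°, groundspeed=71.2 kt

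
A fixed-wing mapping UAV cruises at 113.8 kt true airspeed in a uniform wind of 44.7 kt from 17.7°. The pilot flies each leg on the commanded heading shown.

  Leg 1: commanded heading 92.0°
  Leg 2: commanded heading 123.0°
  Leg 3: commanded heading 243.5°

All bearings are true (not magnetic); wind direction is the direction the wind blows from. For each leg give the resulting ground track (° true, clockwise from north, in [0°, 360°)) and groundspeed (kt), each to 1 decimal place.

Leg 1: track=114.9°, groundspeed=110.4 kt
Leg 2: track=141.9°, groundspeed=132.8 kt
Leg 3: track=231.0°, groundspeed=148.5 kt

Leg 1: heading 92.0°; drift +22.9° → track 114.9°, groundspeed 110.4 kt
Leg 2: heading 123.0°; drift +18.9° → track 141.9°, groundspeed 132.8 kt
Leg 3: heading 243.5°; drift -12.5° → track 231.0°, groundspeed 148.5 kt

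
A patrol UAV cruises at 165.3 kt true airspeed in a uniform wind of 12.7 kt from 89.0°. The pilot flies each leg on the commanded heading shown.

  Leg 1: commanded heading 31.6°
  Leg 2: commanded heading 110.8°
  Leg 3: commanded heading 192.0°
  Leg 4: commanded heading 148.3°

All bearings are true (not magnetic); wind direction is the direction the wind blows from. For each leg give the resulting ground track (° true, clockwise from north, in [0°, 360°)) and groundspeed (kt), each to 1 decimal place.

Leg 1: track=27.7°, groundspeed=158.8 kt
Leg 2: track=112.6°, groundspeed=153.6 kt
Leg 3: track=196.2°, groundspeed=168.6 kt
Leg 4: track=152.2°, groundspeed=159.2 kt

Leg 1: heading 31.6°; drift -3.9° → track 27.7°, groundspeed 158.8 kt
Leg 2: heading 110.8°; drift +1.8° → track 112.6°, groundspeed 153.6 kt
Leg 3: heading 192.0°; drift +4.2° → track 196.2°, groundspeed 168.6 kt
Leg 4: heading 148.3°; drift +3.9° → track 152.2°, groundspeed 159.2 kt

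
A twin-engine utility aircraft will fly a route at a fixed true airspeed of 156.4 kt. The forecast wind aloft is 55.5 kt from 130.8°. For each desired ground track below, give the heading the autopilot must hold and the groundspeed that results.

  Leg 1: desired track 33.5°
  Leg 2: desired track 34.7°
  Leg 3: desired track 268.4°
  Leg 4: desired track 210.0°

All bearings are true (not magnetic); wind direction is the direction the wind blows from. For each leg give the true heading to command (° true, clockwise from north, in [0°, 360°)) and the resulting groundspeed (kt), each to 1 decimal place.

Leg 1: heading=54.1°, groundspeed=153.4 kt
Leg 2: heading=55.4°, groundspeed=152.2 kt
Leg 3: heading=254.6°, groundspeed=192.8 kt
Leg 4: heading=189.6°, groundspeed=136.2 kt

Leg 1: desired track 33.5°; wind correction +20.6° → command heading 54.1°, groundspeed 153.4 kt
Leg 2: desired track 34.7°; wind correction +20.7° → command heading 55.4°, groundspeed 152.2 kt
Leg 3: desired track 268.4°; wind correction -13.8° → command heading 254.6°, groundspeed 192.8 kt
Leg 4: desired track 210.0°; wind correction -20.4° → command heading 189.6°, groundspeed 136.2 kt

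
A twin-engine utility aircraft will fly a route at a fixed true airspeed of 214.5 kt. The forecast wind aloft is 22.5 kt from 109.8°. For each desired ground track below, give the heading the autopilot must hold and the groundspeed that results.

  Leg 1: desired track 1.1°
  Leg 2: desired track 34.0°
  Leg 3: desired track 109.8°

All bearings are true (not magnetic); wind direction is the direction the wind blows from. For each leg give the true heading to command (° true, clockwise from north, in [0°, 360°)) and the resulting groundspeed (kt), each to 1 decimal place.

Leg 1: heading=6.8°, groundspeed=220.7 kt
Leg 2: heading=39.8°, groundspeed=207.9 kt
Leg 3: heading=109.8°, groundspeed=192.0 kt

Leg 1: desired track 1.1°; wind correction +5.7° → command heading 6.8°, groundspeed 220.7 kt
Leg 2: desired track 34.0°; wind correction +5.8° → command heading 39.8°, groundspeed 207.9 kt
Leg 3: desired track 109.8°; wind correction +0.0° → command heading 109.8°, groundspeed 192.0 kt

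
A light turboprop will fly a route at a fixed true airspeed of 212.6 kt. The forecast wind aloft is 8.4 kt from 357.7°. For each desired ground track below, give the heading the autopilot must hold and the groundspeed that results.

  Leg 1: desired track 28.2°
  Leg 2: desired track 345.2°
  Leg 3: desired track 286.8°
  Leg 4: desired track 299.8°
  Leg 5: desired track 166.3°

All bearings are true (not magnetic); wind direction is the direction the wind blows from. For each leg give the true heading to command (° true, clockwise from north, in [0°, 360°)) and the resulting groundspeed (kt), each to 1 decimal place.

Leg 1: heading=27.1°, groundspeed=205.3 kt
Leg 2: heading=345.7°, groundspeed=204.4 kt
Leg 3: heading=288.9°, groundspeed=209.7 kt
Leg 4: heading=301.7°, groundspeed=208.0 kt
Leg 5: heading=165.9°, groundspeed=220.8 kt

Leg 1: desired track 28.2°; wind correction -1.1° → command heading 27.1°, groundspeed 205.3 kt
Leg 2: desired track 345.2°; wind correction +0.5° → command heading 345.7°, groundspeed 204.4 kt
Leg 3: desired track 286.8°; wind correction +2.1° → command heading 288.9°, groundspeed 209.7 kt
Leg 4: desired track 299.8°; wind correction +1.9° → command heading 301.7°, groundspeed 208.0 kt
Leg 5: desired track 166.3°; wind correction -0.4° → command heading 165.9°, groundspeed 220.8 kt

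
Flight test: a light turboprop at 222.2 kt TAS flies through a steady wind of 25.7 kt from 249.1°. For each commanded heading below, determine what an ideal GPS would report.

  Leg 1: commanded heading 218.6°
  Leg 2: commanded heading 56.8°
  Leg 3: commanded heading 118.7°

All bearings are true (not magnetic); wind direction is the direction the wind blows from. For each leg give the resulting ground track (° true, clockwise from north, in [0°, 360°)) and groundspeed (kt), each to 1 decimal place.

Leg 1: heading 218.6°; drift -3.7° → track 214.9°, groundspeed 200.5 kt
Leg 2: heading 56.8°; drift +1.3° → track 58.1°, groundspeed 247.4 kt
Leg 3: heading 118.7°; drift -4.7° → track 114.0°, groundspeed 239.7 kt

Leg 1: track=214.9°, groundspeed=200.5 kt
Leg 2: track=58.1°, groundspeed=247.4 kt
Leg 3: track=114.0°, groundspeed=239.7 kt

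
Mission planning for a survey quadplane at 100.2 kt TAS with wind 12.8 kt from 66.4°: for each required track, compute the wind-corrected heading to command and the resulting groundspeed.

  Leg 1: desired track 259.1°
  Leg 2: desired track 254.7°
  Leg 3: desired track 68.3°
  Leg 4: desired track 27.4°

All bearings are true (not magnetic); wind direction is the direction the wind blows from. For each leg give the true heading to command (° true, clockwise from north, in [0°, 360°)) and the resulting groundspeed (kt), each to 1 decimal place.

Leg 1: desired track 259.1°; wind correction +1.6° → command heading 260.7°, groundspeed 112.6 kt
Leg 2: desired track 254.7°; wind correction +1.1° → command heading 255.8°, groundspeed 112.8 kt
Leg 3: desired track 68.3°; wind correction -0.2° → command heading 68.1°, groundspeed 87.4 kt
Leg 4: desired track 27.4°; wind correction +4.6° → command heading 32.0°, groundspeed 89.9 kt

Leg 1: heading=260.7°, groundspeed=112.6 kt
Leg 2: heading=255.8°, groundspeed=112.8 kt
Leg 3: heading=68.1°, groundspeed=87.4 kt
Leg 4: heading=32.0°, groundspeed=89.9 kt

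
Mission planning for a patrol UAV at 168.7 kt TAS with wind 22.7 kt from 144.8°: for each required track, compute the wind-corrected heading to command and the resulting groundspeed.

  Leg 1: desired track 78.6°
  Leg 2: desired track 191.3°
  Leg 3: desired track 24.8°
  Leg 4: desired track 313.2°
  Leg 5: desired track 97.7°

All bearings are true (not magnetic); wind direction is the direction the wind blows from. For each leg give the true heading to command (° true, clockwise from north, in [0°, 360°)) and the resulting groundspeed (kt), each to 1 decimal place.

Leg 1: desired track 78.6°; wind correction +7.1° → command heading 85.7°, groundspeed 158.3 kt
Leg 2: desired track 191.3°; wind correction -5.6° → command heading 185.7°, groundspeed 152.3 kt
Leg 3: desired track 24.8°; wind correction +6.7° → command heading 31.5°, groundspeed 178.9 kt
Leg 4: desired track 313.2°; wind correction -1.6° → command heading 311.6°, groundspeed 190.9 kt
Leg 5: desired track 97.7°; wind correction +5.7° → command heading 103.4°, groundspeed 152.4 kt

Leg 1: heading=85.7°, groundspeed=158.3 kt
Leg 2: heading=185.7°, groundspeed=152.3 kt
Leg 3: heading=31.5°, groundspeed=178.9 kt
Leg 4: heading=311.6°, groundspeed=190.9 kt
Leg 5: heading=103.4°, groundspeed=152.4 kt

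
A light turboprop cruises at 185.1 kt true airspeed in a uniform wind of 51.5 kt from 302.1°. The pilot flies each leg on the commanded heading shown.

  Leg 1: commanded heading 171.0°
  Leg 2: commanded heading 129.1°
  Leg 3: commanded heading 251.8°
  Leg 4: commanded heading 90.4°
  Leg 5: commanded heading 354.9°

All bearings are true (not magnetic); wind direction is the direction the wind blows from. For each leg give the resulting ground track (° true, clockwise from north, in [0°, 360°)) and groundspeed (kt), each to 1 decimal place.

Leg 1: track=160.9°, groundspeed=222.4 kt
Leg 2: track=127.6°, groundspeed=236.3 kt
Leg 3: track=237.2°, groundspeed=157.3 kt
Leg 4: track=97.1°, groundspeed=230.5 kt
Leg 5: track=9.8°, groundspeed=159.3 kt

Leg 1: heading 171.0°; drift -10.1° → track 160.9°, groundspeed 222.4 kt
Leg 2: heading 129.1°; drift -1.5° → track 127.6°, groundspeed 236.3 kt
Leg 3: heading 251.8°; drift -14.6° → track 237.2°, groundspeed 157.3 kt
Leg 4: heading 90.4°; drift +6.7° → track 97.1°, groundspeed 230.5 kt
Leg 5: heading 354.9°; drift +14.9° → track 9.8°, groundspeed 159.3 kt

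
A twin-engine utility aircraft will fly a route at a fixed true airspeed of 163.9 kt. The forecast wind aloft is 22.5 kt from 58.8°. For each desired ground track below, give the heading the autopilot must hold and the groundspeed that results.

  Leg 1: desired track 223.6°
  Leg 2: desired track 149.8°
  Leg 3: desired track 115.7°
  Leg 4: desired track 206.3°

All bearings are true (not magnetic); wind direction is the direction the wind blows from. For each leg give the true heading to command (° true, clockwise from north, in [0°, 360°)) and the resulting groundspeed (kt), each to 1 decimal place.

Leg 1: desired track 223.6°; wind correction -2.1° → command heading 221.5°, groundspeed 185.5 kt
Leg 2: desired track 149.8°; wind correction -7.9° → command heading 141.9°, groundspeed 162.7 kt
Leg 3: desired track 115.7°; wind correction -6.6° → command heading 109.1°, groundspeed 150.5 kt
Leg 4: desired track 206.3°; wind correction -4.2° → command heading 202.1°, groundspeed 182.4 kt

Leg 1: heading=221.5°, groundspeed=185.5 kt
Leg 2: heading=141.9°, groundspeed=162.7 kt
Leg 3: heading=109.1°, groundspeed=150.5 kt
Leg 4: heading=202.1°, groundspeed=182.4 kt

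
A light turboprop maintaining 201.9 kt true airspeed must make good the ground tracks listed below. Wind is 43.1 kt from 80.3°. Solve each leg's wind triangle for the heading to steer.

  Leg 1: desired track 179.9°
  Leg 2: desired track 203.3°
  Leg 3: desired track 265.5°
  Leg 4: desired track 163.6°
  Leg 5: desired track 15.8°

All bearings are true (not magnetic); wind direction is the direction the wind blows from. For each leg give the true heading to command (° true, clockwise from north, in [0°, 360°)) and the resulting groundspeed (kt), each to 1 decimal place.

Leg 1: desired track 179.9°; wind correction -12.2° → command heading 167.7°, groundspeed 204.6 kt
Leg 2: desired track 203.3°; wind correction -10.3° → command heading 193.0°, groundspeed 222.1 kt
Leg 3: desired track 265.5°; wind correction +1.1° → command heading 266.6°, groundspeed 244.8 kt
Leg 4: desired track 163.6°; wind correction -12.2° → command heading 151.4°, groundspeed 192.3 kt
Leg 5: desired track 15.8°; wind correction +11.1° → command heading 26.9°, groundspeed 179.6 kt

Leg 1: heading=167.7°, groundspeed=204.6 kt
Leg 2: heading=193.0°, groundspeed=222.1 kt
Leg 3: heading=266.6°, groundspeed=244.8 kt
Leg 4: heading=151.4°, groundspeed=192.3 kt
Leg 5: heading=26.9°, groundspeed=179.6 kt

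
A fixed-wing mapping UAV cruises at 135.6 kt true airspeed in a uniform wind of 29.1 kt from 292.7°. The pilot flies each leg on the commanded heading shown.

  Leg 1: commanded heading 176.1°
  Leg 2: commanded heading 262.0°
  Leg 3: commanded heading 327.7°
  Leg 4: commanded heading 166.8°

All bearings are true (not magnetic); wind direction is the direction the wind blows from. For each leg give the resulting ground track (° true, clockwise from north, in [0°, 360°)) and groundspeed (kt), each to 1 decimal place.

Leg 1: track=166.2°, groundspeed=150.9 kt
Leg 2: track=254.3°, groundspeed=111.6 kt
Leg 3: track=336.2°, groundspeed=113.0 kt
Leg 4: track=158.0°, groundspeed=154.5 kt

Leg 1: heading 176.1°; drift -9.9° → track 166.2°, groundspeed 150.9 kt
Leg 2: heading 262.0°; drift -7.7° → track 254.3°, groundspeed 111.6 kt
Leg 3: heading 327.7°; drift +8.5° → track 336.2°, groundspeed 113.0 kt
Leg 4: heading 166.8°; drift -8.8° → track 158.0°, groundspeed 154.5 kt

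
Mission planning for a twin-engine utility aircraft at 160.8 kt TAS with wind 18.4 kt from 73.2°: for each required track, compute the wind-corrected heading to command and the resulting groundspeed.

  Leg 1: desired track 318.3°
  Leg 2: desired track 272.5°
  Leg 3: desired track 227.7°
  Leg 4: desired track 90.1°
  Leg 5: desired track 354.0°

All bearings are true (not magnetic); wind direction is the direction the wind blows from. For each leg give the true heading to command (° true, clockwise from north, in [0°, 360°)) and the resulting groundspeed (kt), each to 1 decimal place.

Leg 1: heading=324.3°, groundspeed=167.7 kt
Leg 2: heading=274.7°, groundspeed=178.1 kt
Leg 3: heading=224.9°, groundspeed=177.2 kt
Leg 4: heading=88.2°, groundspeed=143.1 kt
Leg 5: heading=0.5°, groundspeed=156.3 kt

Leg 1: desired track 318.3°; wind correction +6.0° → command heading 324.3°, groundspeed 167.7 kt
Leg 2: desired track 272.5°; wind correction +2.2° → command heading 274.7°, groundspeed 178.1 kt
Leg 3: desired track 227.7°; wind correction -2.8° → command heading 224.9°, groundspeed 177.2 kt
Leg 4: desired track 90.1°; wind correction -1.9° → command heading 88.2°, groundspeed 143.1 kt
Leg 5: desired track 354.0°; wind correction +6.5° → command heading 0.5°, groundspeed 156.3 kt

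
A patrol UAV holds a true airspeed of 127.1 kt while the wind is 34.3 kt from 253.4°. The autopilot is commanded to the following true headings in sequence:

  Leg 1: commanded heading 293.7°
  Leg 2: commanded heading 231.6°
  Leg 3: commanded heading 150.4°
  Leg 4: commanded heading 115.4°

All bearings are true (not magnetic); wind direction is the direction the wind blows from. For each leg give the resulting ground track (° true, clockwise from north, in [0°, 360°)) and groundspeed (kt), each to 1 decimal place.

Leg 1: track=306.1°, groundspeed=103.3 kt
Leg 2: track=224.0°, groundspeed=96.1 kt
Leg 3: track=136.5°, groundspeed=138.9 kt
Leg 4: track=106.8°, groundspeed=154.3 kt

Leg 1: heading 293.7°; drift +12.4° → track 306.1°, groundspeed 103.3 kt
Leg 2: heading 231.6°; drift -7.6° → track 224.0°, groundspeed 96.1 kt
Leg 3: heading 150.4°; drift -13.9° → track 136.5°, groundspeed 138.9 kt
Leg 4: heading 115.4°; drift -8.6° → track 106.8°, groundspeed 154.3 kt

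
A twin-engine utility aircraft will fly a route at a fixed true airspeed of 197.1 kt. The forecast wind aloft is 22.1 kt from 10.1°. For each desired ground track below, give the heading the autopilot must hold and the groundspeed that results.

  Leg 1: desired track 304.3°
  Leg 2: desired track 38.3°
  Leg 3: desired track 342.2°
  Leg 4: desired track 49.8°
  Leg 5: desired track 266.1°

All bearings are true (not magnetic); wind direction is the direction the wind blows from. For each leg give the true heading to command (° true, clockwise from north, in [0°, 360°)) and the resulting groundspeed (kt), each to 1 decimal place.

Leg 1: desired track 304.3°; wind correction +5.9° → command heading 310.2°, groundspeed 187.0 kt
Leg 2: desired track 38.3°; wind correction -3.0° → command heading 35.3°, groundspeed 177.3 kt
Leg 3: desired track 342.2°; wind correction +3.0° → command heading 345.2°, groundspeed 177.3 kt
Leg 4: desired track 49.8°; wind correction -4.1° → command heading 45.7°, groundspeed 179.6 kt
Leg 5: desired track 266.1°; wind correction +6.2° → command heading 272.3°, groundspeed 201.3 kt

Leg 1: heading=310.2°, groundspeed=187.0 kt
Leg 2: heading=35.3°, groundspeed=177.3 kt
Leg 3: heading=345.2°, groundspeed=177.3 kt
Leg 4: heading=45.7°, groundspeed=179.6 kt
Leg 5: heading=272.3°, groundspeed=201.3 kt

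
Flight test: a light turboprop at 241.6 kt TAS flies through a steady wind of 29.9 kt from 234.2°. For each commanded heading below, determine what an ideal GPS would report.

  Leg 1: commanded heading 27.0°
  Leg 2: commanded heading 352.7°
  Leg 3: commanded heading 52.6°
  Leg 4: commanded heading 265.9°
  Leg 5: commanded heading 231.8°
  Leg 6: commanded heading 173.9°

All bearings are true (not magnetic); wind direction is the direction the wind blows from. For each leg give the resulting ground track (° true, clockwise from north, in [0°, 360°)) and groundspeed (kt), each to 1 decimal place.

Leg 1: heading 27.0°; drift +2.9° → track 29.9°, groundspeed 268.5 kt
Leg 2: heading 352.7°; drift +5.9° → track 358.6°, groundspeed 257.2 kt
Leg 3: heading 52.6°; drift +0.2° → track 52.8°, groundspeed 271.5 kt
Leg 4: heading 265.9°; drift +4.2° → track 270.1°, groundspeed 216.7 kt
Leg 5: heading 231.8°; drift -0.3° → track 231.5°, groundspeed 211.7 kt
Leg 6: heading 173.9°; drift -6.5° → track 167.4°, groundspeed 228.3 kt

Leg 1: track=29.9°, groundspeed=268.5 kt
Leg 2: track=358.6°, groundspeed=257.2 kt
Leg 3: track=52.8°, groundspeed=271.5 kt
Leg 4: track=270.1°, groundspeed=216.7 kt
Leg 5: track=231.5°, groundspeed=211.7 kt
Leg 6: track=167.4°, groundspeed=228.3 kt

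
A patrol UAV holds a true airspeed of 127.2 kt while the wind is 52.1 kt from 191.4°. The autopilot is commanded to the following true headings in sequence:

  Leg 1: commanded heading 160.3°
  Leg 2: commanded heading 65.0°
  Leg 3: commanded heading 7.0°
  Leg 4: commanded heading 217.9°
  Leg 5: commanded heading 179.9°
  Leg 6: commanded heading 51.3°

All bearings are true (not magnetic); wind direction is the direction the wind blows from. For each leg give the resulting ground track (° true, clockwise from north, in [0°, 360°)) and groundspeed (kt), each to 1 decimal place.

Leg 1: heading 160.3°; drift -18.0° → track 142.3°, groundspeed 86.9 kt
Leg 2: heading 65.0°; drift -14.9° → track 50.1°, groundspeed 163.6 kt
Leg 3: heading 7.0°; drift +1.3° → track 8.3°, groundspeed 179.2 kt
Leg 4: heading 217.9°; drift +16.1° → track 234.0°, groundspeed 83.9 kt
Leg 5: heading 179.9°; drift -7.8° → track 172.1°, groundspeed 76.9 kt
Leg 6: heading 51.3°; drift -11.3° → track 40.0°, groundspeed 170.5 kt

Leg 1: track=142.3°, groundspeed=86.9 kt
Leg 2: track=50.1°, groundspeed=163.6 kt
Leg 3: track=8.3°, groundspeed=179.2 kt
Leg 4: track=234.0°, groundspeed=83.9 kt
Leg 5: track=172.1°, groundspeed=76.9 kt
Leg 6: track=40.0°, groundspeed=170.5 kt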